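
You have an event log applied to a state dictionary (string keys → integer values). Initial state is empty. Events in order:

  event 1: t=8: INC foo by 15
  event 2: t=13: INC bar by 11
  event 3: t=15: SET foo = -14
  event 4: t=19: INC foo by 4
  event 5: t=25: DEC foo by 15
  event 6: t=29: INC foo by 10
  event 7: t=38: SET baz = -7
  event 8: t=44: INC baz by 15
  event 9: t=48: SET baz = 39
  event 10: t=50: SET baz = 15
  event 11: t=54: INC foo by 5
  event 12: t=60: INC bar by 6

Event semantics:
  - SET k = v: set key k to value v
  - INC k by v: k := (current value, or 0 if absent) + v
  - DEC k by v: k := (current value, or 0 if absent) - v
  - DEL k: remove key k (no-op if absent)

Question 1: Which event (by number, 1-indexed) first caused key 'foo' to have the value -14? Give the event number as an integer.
Answer: 3

Derivation:
Looking for first event where foo becomes -14:
  event 1: foo = 15
  event 2: foo = 15
  event 3: foo 15 -> -14  <-- first match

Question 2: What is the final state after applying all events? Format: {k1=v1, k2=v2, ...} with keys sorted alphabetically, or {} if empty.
  after event 1 (t=8: INC foo by 15): {foo=15}
  after event 2 (t=13: INC bar by 11): {bar=11, foo=15}
  after event 3 (t=15: SET foo = -14): {bar=11, foo=-14}
  after event 4 (t=19: INC foo by 4): {bar=11, foo=-10}
  after event 5 (t=25: DEC foo by 15): {bar=11, foo=-25}
  after event 6 (t=29: INC foo by 10): {bar=11, foo=-15}
  after event 7 (t=38: SET baz = -7): {bar=11, baz=-7, foo=-15}
  after event 8 (t=44: INC baz by 15): {bar=11, baz=8, foo=-15}
  after event 9 (t=48: SET baz = 39): {bar=11, baz=39, foo=-15}
  after event 10 (t=50: SET baz = 15): {bar=11, baz=15, foo=-15}
  after event 11 (t=54: INC foo by 5): {bar=11, baz=15, foo=-10}
  after event 12 (t=60: INC bar by 6): {bar=17, baz=15, foo=-10}

Answer: {bar=17, baz=15, foo=-10}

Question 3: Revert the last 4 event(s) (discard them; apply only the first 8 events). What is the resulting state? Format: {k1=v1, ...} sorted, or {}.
Keep first 8 events (discard last 4):
  after event 1 (t=8: INC foo by 15): {foo=15}
  after event 2 (t=13: INC bar by 11): {bar=11, foo=15}
  after event 3 (t=15: SET foo = -14): {bar=11, foo=-14}
  after event 4 (t=19: INC foo by 4): {bar=11, foo=-10}
  after event 5 (t=25: DEC foo by 15): {bar=11, foo=-25}
  after event 6 (t=29: INC foo by 10): {bar=11, foo=-15}
  after event 7 (t=38: SET baz = -7): {bar=11, baz=-7, foo=-15}
  after event 8 (t=44: INC baz by 15): {bar=11, baz=8, foo=-15}

Answer: {bar=11, baz=8, foo=-15}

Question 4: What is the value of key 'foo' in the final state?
Track key 'foo' through all 12 events:
  event 1 (t=8: INC foo by 15): foo (absent) -> 15
  event 2 (t=13: INC bar by 11): foo unchanged
  event 3 (t=15: SET foo = -14): foo 15 -> -14
  event 4 (t=19: INC foo by 4): foo -14 -> -10
  event 5 (t=25: DEC foo by 15): foo -10 -> -25
  event 6 (t=29: INC foo by 10): foo -25 -> -15
  event 7 (t=38: SET baz = -7): foo unchanged
  event 8 (t=44: INC baz by 15): foo unchanged
  event 9 (t=48: SET baz = 39): foo unchanged
  event 10 (t=50: SET baz = 15): foo unchanged
  event 11 (t=54: INC foo by 5): foo -15 -> -10
  event 12 (t=60: INC bar by 6): foo unchanged
Final: foo = -10

Answer: -10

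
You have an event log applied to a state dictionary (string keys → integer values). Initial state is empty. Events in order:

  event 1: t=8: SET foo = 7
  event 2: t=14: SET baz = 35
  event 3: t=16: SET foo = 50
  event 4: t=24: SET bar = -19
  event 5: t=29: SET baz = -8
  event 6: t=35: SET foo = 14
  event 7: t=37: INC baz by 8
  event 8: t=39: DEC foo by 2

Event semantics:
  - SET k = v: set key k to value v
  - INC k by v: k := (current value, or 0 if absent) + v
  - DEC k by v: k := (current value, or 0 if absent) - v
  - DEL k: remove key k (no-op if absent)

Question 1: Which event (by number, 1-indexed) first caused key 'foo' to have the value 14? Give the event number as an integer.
Looking for first event where foo becomes 14:
  event 1: foo = 7
  event 2: foo = 7
  event 3: foo = 50
  event 4: foo = 50
  event 5: foo = 50
  event 6: foo 50 -> 14  <-- first match

Answer: 6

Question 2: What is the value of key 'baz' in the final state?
Answer: 0

Derivation:
Track key 'baz' through all 8 events:
  event 1 (t=8: SET foo = 7): baz unchanged
  event 2 (t=14: SET baz = 35): baz (absent) -> 35
  event 3 (t=16: SET foo = 50): baz unchanged
  event 4 (t=24: SET bar = -19): baz unchanged
  event 5 (t=29: SET baz = -8): baz 35 -> -8
  event 6 (t=35: SET foo = 14): baz unchanged
  event 7 (t=37: INC baz by 8): baz -8 -> 0
  event 8 (t=39: DEC foo by 2): baz unchanged
Final: baz = 0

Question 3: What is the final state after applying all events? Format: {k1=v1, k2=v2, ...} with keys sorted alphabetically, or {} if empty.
Answer: {bar=-19, baz=0, foo=12}

Derivation:
  after event 1 (t=8: SET foo = 7): {foo=7}
  after event 2 (t=14: SET baz = 35): {baz=35, foo=7}
  after event 3 (t=16: SET foo = 50): {baz=35, foo=50}
  after event 4 (t=24: SET bar = -19): {bar=-19, baz=35, foo=50}
  after event 5 (t=29: SET baz = -8): {bar=-19, baz=-8, foo=50}
  after event 6 (t=35: SET foo = 14): {bar=-19, baz=-8, foo=14}
  after event 7 (t=37: INC baz by 8): {bar=-19, baz=0, foo=14}
  after event 8 (t=39: DEC foo by 2): {bar=-19, baz=0, foo=12}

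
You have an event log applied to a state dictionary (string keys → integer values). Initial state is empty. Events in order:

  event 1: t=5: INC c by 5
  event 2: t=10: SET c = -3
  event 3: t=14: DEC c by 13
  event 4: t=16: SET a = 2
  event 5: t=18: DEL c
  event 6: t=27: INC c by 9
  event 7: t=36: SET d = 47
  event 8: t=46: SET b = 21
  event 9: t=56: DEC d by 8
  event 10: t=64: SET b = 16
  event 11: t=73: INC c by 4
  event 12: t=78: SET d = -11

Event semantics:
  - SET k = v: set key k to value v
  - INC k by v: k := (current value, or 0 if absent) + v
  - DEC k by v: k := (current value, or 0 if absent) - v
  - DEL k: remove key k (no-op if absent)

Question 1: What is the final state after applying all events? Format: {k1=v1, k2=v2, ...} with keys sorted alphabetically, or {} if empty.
  after event 1 (t=5: INC c by 5): {c=5}
  after event 2 (t=10: SET c = -3): {c=-3}
  after event 3 (t=14: DEC c by 13): {c=-16}
  after event 4 (t=16: SET a = 2): {a=2, c=-16}
  after event 5 (t=18: DEL c): {a=2}
  after event 6 (t=27: INC c by 9): {a=2, c=9}
  after event 7 (t=36: SET d = 47): {a=2, c=9, d=47}
  after event 8 (t=46: SET b = 21): {a=2, b=21, c=9, d=47}
  after event 9 (t=56: DEC d by 8): {a=2, b=21, c=9, d=39}
  after event 10 (t=64: SET b = 16): {a=2, b=16, c=9, d=39}
  after event 11 (t=73: INC c by 4): {a=2, b=16, c=13, d=39}
  after event 12 (t=78: SET d = -11): {a=2, b=16, c=13, d=-11}

Answer: {a=2, b=16, c=13, d=-11}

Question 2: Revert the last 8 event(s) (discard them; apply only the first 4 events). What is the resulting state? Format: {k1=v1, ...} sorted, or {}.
Keep first 4 events (discard last 8):
  after event 1 (t=5: INC c by 5): {c=5}
  after event 2 (t=10: SET c = -3): {c=-3}
  after event 3 (t=14: DEC c by 13): {c=-16}
  after event 4 (t=16: SET a = 2): {a=2, c=-16}

Answer: {a=2, c=-16}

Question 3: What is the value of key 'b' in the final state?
Answer: 16

Derivation:
Track key 'b' through all 12 events:
  event 1 (t=5: INC c by 5): b unchanged
  event 2 (t=10: SET c = -3): b unchanged
  event 3 (t=14: DEC c by 13): b unchanged
  event 4 (t=16: SET a = 2): b unchanged
  event 5 (t=18: DEL c): b unchanged
  event 6 (t=27: INC c by 9): b unchanged
  event 7 (t=36: SET d = 47): b unchanged
  event 8 (t=46: SET b = 21): b (absent) -> 21
  event 9 (t=56: DEC d by 8): b unchanged
  event 10 (t=64: SET b = 16): b 21 -> 16
  event 11 (t=73: INC c by 4): b unchanged
  event 12 (t=78: SET d = -11): b unchanged
Final: b = 16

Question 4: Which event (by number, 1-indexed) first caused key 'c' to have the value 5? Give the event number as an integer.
Looking for first event where c becomes 5:
  event 1: c (absent) -> 5  <-- first match

Answer: 1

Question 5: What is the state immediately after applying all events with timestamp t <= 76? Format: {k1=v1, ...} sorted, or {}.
Apply events with t <= 76 (11 events):
  after event 1 (t=5: INC c by 5): {c=5}
  after event 2 (t=10: SET c = -3): {c=-3}
  after event 3 (t=14: DEC c by 13): {c=-16}
  after event 4 (t=16: SET a = 2): {a=2, c=-16}
  after event 5 (t=18: DEL c): {a=2}
  after event 6 (t=27: INC c by 9): {a=2, c=9}
  after event 7 (t=36: SET d = 47): {a=2, c=9, d=47}
  after event 8 (t=46: SET b = 21): {a=2, b=21, c=9, d=47}
  after event 9 (t=56: DEC d by 8): {a=2, b=21, c=9, d=39}
  after event 10 (t=64: SET b = 16): {a=2, b=16, c=9, d=39}
  after event 11 (t=73: INC c by 4): {a=2, b=16, c=13, d=39}

Answer: {a=2, b=16, c=13, d=39}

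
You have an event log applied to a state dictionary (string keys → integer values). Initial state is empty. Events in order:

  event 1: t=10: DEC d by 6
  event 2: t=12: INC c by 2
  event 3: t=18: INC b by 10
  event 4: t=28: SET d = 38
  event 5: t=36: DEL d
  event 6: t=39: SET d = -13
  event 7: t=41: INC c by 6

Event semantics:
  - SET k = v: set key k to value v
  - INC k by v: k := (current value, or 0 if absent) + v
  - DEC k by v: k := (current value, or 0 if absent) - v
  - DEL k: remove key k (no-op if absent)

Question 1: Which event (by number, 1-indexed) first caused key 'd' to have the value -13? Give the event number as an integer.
Looking for first event where d becomes -13:
  event 1: d = -6
  event 2: d = -6
  event 3: d = -6
  event 4: d = 38
  event 5: d = (absent)
  event 6: d (absent) -> -13  <-- first match

Answer: 6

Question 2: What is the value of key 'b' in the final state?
Track key 'b' through all 7 events:
  event 1 (t=10: DEC d by 6): b unchanged
  event 2 (t=12: INC c by 2): b unchanged
  event 3 (t=18: INC b by 10): b (absent) -> 10
  event 4 (t=28: SET d = 38): b unchanged
  event 5 (t=36: DEL d): b unchanged
  event 6 (t=39: SET d = -13): b unchanged
  event 7 (t=41: INC c by 6): b unchanged
Final: b = 10

Answer: 10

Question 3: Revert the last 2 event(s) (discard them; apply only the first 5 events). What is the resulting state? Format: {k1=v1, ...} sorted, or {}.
Keep first 5 events (discard last 2):
  after event 1 (t=10: DEC d by 6): {d=-6}
  after event 2 (t=12: INC c by 2): {c=2, d=-6}
  after event 3 (t=18: INC b by 10): {b=10, c=2, d=-6}
  after event 4 (t=28: SET d = 38): {b=10, c=2, d=38}
  after event 5 (t=36: DEL d): {b=10, c=2}

Answer: {b=10, c=2}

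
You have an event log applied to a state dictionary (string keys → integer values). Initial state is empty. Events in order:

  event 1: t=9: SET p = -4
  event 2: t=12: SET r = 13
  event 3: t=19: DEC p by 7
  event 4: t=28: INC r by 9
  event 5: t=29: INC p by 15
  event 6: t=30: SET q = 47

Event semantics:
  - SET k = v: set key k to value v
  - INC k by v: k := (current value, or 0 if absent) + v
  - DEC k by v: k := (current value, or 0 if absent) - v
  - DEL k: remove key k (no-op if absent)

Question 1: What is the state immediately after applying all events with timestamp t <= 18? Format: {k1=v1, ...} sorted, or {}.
Answer: {p=-4, r=13}

Derivation:
Apply events with t <= 18 (2 events):
  after event 1 (t=9: SET p = -4): {p=-4}
  after event 2 (t=12: SET r = 13): {p=-4, r=13}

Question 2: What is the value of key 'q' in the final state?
Answer: 47

Derivation:
Track key 'q' through all 6 events:
  event 1 (t=9: SET p = -4): q unchanged
  event 2 (t=12: SET r = 13): q unchanged
  event 3 (t=19: DEC p by 7): q unchanged
  event 4 (t=28: INC r by 9): q unchanged
  event 5 (t=29: INC p by 15): q unchanged
  event 6 (t=30: SET q = 47): q (absent) -> 47
Final: q = 47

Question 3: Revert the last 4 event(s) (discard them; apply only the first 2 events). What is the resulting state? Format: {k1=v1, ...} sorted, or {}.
Keep first 2 events (discard last 4):
  after event 1 (t=9: SET p = -4): {p=-4}
  after event 2 (t=12: SET r = 13): {p=-4, r=13}

Answer: {p=-4, r=13}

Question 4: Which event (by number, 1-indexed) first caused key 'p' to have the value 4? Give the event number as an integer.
Looking for first event where p becomes 4:
  event 1: p = -4
  event 2: p = -4
  event 3: p = -11
  event 4: p = -11
  event 5: p -11 -> 4  <-- first match

Answer: 5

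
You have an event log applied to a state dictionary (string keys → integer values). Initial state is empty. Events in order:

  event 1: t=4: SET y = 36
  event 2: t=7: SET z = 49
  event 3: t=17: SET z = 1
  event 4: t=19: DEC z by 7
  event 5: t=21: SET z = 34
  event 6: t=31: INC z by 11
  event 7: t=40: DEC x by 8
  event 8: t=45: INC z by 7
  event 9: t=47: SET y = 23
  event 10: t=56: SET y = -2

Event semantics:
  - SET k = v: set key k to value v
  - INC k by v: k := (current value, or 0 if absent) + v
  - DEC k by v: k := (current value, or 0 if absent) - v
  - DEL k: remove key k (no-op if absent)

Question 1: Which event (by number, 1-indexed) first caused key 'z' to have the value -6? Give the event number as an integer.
Looking for first event where z becomes -6:
  event 2: z = 49
  event 3: z = 1
  event 4: z 1 -> -6  <-- first match

Answer: 4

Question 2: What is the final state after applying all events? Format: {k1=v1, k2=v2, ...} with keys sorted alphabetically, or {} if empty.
Answer: {x=-8, y=-2, z=52}

Derivation:
  after event 1 (t=4: SET y = 36): {y=36}
  after event 2 (t=7: SET z = 49): {y=36, z=49}
  after event 3 (t=17: SET z = 1): {y=36, z=1}
  after event 4 (t=19: DEC z by 7): {y=36, z=-6}
  after event 5 (t=21: SET z = 34): {y=36, z=34}
  after event 6 (t=31: INC z by 11): {y=36, z=45}
  after event 7 (t=40: DEC x by 8): {x=-8, y=36, z=45}
  after event 8 (t=45: INC z by 7): {x=-8, y=36, z=52}
  after event 9 (t=47: SET y = 23): {x=-8, y=23, z=52}
  after event 10 (t=56: SET y = -2): {x=-8, y=-2, z=52}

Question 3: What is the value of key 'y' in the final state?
Track key 'y' through all 10 events:
  event 1 (t=4: SET y = 36): y (absent) -> 36
  event 2 (t=7: SET z = 49): y unchanged
  event 3 (t=17: SET z = 1): y unchanged
  event 4 (t=19: DEC z by 7): y unchanged
  event 5 (t=21: SET z = 34): y unchanged
  event 6 (t=31: INC z by 11): y unchanged
  event 7 (t=40: DEC x by 8): y unchanged
  event 8 (t=45: INC z by 7): y unchanged
  event 9 (t=47: SET y = 23): y 36 -> 23
  event 10 (t=56: SET y = -2): y 23 -> -2
Final: y = -2

Answer: -2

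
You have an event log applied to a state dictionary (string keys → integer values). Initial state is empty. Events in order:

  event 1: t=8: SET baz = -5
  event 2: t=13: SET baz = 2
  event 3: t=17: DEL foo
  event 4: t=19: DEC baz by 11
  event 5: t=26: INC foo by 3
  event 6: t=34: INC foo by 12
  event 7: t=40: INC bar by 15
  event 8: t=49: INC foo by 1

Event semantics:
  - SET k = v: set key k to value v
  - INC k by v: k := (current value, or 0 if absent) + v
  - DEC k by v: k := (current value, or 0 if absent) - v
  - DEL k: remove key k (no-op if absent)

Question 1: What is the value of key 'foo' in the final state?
Track key 'foo' through all 8 events:
  event 1 (t=8: SET baz = -5): foo unchanged
  event 2 (t=13: SET baz = 2): foo unchanged
  event 3 (t=17: DEL foo): foo (absent) -> (absent)
  event 4 (t=19: DEC baz by 11): foo unchanged
  event 5 (t=26: INC foo by 3): foo (absent) -> 3
  event 6 (t=34: INC foo by 12): foo 3 -> 15
  event 7 (t=40: INC bar by 15): foo unchanged
  event 8 (t=49: INC foo by 1): foo 15 -> 16
Final: foo = 16

Answer: 16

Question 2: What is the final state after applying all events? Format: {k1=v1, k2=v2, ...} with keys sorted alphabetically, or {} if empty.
Answer: {bar=15, baz=-9, foo=16}

Derivation:
  after event 1 (t=8: SET baz = -5): {baz=-5}
  after event 2 (t=13: SET baz = 2): {baz=2}
  after event 3 (t=17: DEL foo): {baz=2}
  after event 4 (t=19: DEC baz by 11): {baz=-9}
  after event 5 (t=26: INC foo by 3): {baz=-9, foo=3}
  after event 6 (t=34: INC foo by 12): {baz=-9, foo=15}
  after event 7 (t=40: INC bar by 15): {bar=15, baz=-9, foo=15}
  after event 8 (t=49: INC foo by 1): {bar=15, baz=-9, foo=16}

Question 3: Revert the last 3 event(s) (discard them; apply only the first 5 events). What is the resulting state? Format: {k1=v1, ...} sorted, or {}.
Keep first 5 events (discard last 3):
  after event 1 (t=8: SET baz = -5): {baz=-5}
  after event 2 (t=13: SET baz = 2): {baz=2}
  after event 3 (t=17: DEL foo): {baz=2}
  after event 4 (t=19: DEC baz by 11): {baz=-9}
  after event 5 (t=26: INC foo by 3): {baz=-9, foo=3}

Answer: {baz=-9, foo=3}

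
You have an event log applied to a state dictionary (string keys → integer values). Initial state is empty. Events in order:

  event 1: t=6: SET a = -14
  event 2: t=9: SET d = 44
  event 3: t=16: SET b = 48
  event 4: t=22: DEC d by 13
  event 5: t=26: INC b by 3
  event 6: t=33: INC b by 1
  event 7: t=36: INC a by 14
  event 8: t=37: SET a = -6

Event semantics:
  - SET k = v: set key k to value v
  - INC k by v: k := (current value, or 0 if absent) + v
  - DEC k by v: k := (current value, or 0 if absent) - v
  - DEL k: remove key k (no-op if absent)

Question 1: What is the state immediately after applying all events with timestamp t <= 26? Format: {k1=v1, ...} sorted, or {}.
Answer: {a=-14, b=51, d=31}

Derivation:
Apply events with t <= 26 (5 events):
  after event 1 (t=6: SET a = -14): {a=-14}
  after event 2 (t=9: SET d = 44): {a=-14, d=44}
  after event 3 (t=16: SET b = 48): {a=-14, b=48, d=44}
  after event 4 (t=22: DEC d by 13): {a=-14, b=48, d=31}
  after event 5 (t=26: INC b by 3): {a=-14, b=51, d=31}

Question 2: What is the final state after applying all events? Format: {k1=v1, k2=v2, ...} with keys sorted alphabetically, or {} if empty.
  after event 1 (t=6: SET a = -14): {a=-14}
  after event 2 (t=9: SET d = 44): {a=-14, d=44}
  after event 3 (t=16: SET b = 48): {a=-14, b=48, d=44}
  after event 4 (t=22: DEC d by 13): {a=-14, b=48, d=31}
  after event 5 (t=26: INC b by 3): {a=-14, b=51, d=31}
  after event 6 (t=33: INC b by 1): {a=-14, b=52, d=31}
  after event 7 (t=36: INC a by 14): {a=0, b=52, d=31}
  after event 8 (t=37: SET a = -6): {a=-6, b=52, d=31}

Answer: {a=-6, b=52, d=31}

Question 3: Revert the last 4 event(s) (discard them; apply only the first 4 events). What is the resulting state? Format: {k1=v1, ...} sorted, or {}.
Keep first 4 events (discard last 4):
  after event 1 (t=6: SET a = -14): {a=-14}
  after event 2 (t=9: SET d = 44): {a=-14, d=44}
  after event 3 (t=16: SET b = 48): {a=-14, b=48, d=44}
  after event 4 (t=22: DEC d by 13): {a=-14, b=48, d=31}

Answer: {a=-14, b=48, d=31}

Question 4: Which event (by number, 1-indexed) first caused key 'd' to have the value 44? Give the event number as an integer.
Answer: 2

Derivation:
Looking for first event where d becomes 44:
  event 2: d (absent) -> 44  <-- first match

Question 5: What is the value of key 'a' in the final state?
Track key 'a' through all 8 events:
  event 1 (t=6: SET a = -14): a (absent) -> -14
  event 2 (t=9: SET d = 44): a unchanged
  event 3 (t=16: SET b = 48): a unchanged
  event 4 (t=22: DEC d by 13): a unchanged
  event 5 (t=26: INC b by 3): a unchanged
  event 6 (t=33: INC b by 1): a unchanged
  event 7 (t=36: INC a by 14): a -14 -> 0
  event 8 (t=37: SET a = -6): a 0 -> -6
Final: a = -6

Answer: -6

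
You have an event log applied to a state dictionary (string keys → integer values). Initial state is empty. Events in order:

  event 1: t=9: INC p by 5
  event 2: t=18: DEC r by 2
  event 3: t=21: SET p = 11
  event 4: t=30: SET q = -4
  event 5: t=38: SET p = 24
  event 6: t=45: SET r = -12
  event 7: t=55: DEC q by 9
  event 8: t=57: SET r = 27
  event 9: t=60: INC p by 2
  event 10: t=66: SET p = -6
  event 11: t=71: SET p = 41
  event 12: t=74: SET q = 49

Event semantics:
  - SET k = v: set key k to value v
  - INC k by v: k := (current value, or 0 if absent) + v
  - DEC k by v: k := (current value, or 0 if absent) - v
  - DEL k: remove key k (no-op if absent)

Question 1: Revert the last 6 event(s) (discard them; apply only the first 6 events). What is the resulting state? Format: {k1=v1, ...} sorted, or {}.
Answer: {p=24, q=-4, r=-12}

Derivation:
Keep first 6 events (discard last 6):
  after event 1 (t=9: INC p by 5): {p=5}
  after event 2 (t=18: DEC r by 2): {p=5, r=-2}
  after event 3 (t=21: SET p = 11): {p=11, r=-2}
  after event 4 (t=30: SET q = -4): {p=11, q=-4, r=-2}
  after event 5 (t=38: SET p = 24): {p=24, q=-4, r=-2}
  after event 6 (t=45: SET r = -12): {p=24, q=-4, r=-12}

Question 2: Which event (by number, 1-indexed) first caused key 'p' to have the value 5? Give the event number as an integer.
Answer: 1

Derivation:
Looking for first event where p becomes 5:
  event 1: p (absent) -> 5  <-- first match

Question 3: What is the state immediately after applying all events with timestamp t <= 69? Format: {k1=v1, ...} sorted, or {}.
Apply events with t <= 69 (10 events):
  after event 1 (t=9: INC p by 5): {p=5}
  after event 2 (t=18: DEC r by 2): {p=5, r=-2}
  after event 3 (t=21: SET p = 11): {p=11, r=-2}
  after event 4 (t=30: SET q = -4): {p=11, q=-4, r=-2}
  after event 5 (t=38: SET p = 24): {p=24, q=-4, r=-2}
  after event 6 (t=45: SET r = -12): {p=24, q=-4, r=-12}
  after event 7 (t=55: DEC q by 9): {p=24, q=-13, r=-12}
  after event 8 (t=57: SET r = 27): {p=24, q=-13, r=27}
  after event 9 (t=60: INC p by 2): {p=26, q=-13, r=27}
  after event 10 (t=66: SET p = -6): {p=-6, q=-13, r=27}

Answer: {p=-6, q=-13, r=27}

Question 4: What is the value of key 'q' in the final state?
Track key 'q' through all 12 events:
  event 1 (t=9: INC p by 5): q unchanged
  event 2 (t=18: DEC r by 2): q unchanged
  event 3 (t=21: SET p = 11): q unchanged
  event 4 (t=30: SET q = -4): q (absent) -> -4
  event 5 (t=38: SET p = 24): q unchanged
  event 6 (t=45: SET r = -12): q unchanged
  event 7 (t=55: DEC q by 9): q -4 -> -13
  event 8 (t=57: SET r = 27): q unchanged
  event 9 (t=60: INC p by 2): q unchanged
  event 10 (t=66: SET p = -6): q unchanged
  event 11 (t=71: SET p = 41): q unchanged
  event 12 (t=74: SET q = 49): q -13 -> 49
Final: q = 49

Answer: 49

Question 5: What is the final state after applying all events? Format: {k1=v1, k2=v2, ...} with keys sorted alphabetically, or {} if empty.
  after event 1 (t=9: INC p by 5): {p=5}
  after event 2 (t=18: DEC r by 2): {p=5, r=-2}
  after event 3 (t=21: SET p = 11): {p=11, r=-2}
  after event 4 (t=30: SET q = -4): {p=11, q=-4, r=-2}
  after event 5 (t=38: SET p = 24): {p=24, q=-4, r=-2}
  after event 6 (t=45: SET r = -12): {p=24, q=-4, r=-12}
  after event 7 (t=55: DEC q by 9): {p=24, q=-13, r=-12}
  after event 8 (t=57: SET r = 27): {p=24, q=-13, r=27}
  after event 9 (t=60: INC p by 2): {p=26, q=-13, r=27}
  after event 10 (t=66: SET p = -6): {p=-6, q=-13, r=27}
  after event 11 (t=71: SET p = 41): {p=41, q=-13, r=27}
  after event 12 (t=74: SET q = 49): {p=41, q=49, r=27}

Answer: {p=41, q=49, r=27}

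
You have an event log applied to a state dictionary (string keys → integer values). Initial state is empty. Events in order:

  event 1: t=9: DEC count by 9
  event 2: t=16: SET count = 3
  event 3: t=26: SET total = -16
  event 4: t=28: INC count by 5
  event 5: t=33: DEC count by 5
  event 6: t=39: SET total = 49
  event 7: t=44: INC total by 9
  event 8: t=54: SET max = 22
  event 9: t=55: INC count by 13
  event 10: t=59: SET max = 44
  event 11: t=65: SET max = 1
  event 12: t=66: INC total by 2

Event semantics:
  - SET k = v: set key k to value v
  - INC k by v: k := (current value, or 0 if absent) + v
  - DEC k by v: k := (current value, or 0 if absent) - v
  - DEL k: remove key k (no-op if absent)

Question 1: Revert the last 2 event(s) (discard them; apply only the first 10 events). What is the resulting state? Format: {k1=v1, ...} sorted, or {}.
Answer: {count=16, max=44, total=58}

Derivation:
Keep first 10 events (discard last 2):
  after event 1 (t=9: DEC count by 9): {count=-9}
  after event 2 (t=16: SET count = 3): {count=3}
  after event 3 (t=26: SET total = -16): {count=3, total=-16}
  after event 4 (t=28: INC count by 5): {count=8, total=-16}
  after event 5 (t=33: DEC count by 5): {count=3, total=-16}
  after event 6 (t=39: SET total = 49): {count=3, total=49}
  after event 7 (t=44: INC total by 9): {count=3, total=58}
  after event 8 (t=54: SET max = 22): {count=3, max=22, total=58}
  after event 9 (t=55: INC count by 13): {count=16, max=22, total=58}
  after event 10 (t=59: SET max = 44): {count=16, max=44, total=58}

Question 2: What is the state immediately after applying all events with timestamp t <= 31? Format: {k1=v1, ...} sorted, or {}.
Answer: {count=8, total=-16}

Derivation:
Apply events with t <= 31 (4 events):
  after event 1 (t=9: DEC count by 9): {count=-9}
  after event 2 (t=16: SET count = 3): {count=3}
  after event 3 (t=26: SET total = -16): {count=3, total=-16}
  after event 4 (t=28: INC count by 5): {count=8, total=-16}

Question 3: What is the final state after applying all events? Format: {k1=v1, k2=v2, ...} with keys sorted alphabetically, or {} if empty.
  after event 1 (t=9: DEC count by 9): {count=-9}
  after event 2 (t=16: SET count = 3): {count=3}
  after event 3 (t=26: SET total = -16): {count=3, total=-16}
  after event 4 (t=28: INC count by 5): {count=8, total=-16}
  after event 5 (t=33: DEC count by 5): {count=3, total=-16}
  after event 6 (t=39: SET total = 49): {count=3, total=49}
  after event 7 (t=44: INC total by 9): {count=3, total=58}
  after event 8 (t=54: SET max = 22): {count=3, max=22, total=58}
  after event 9 (t=55: INC count by 13): {count=16, max=22, total=58}
  after event 10 (t=59: SET max = 44): {count=16, max=44, total=58}
  after event 11 (t=65: SET max = 1): {count=16, max=1, total=58}
  after event 12 (t=66: INC total by 2): {count=16, max=1, total=60}

Answer: {count=16, max=1, total=60}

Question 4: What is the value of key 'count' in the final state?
Track key 'count' through all 12 events:
  event 1 (t=9: DEC count by 9): count (absent) -> -9
  event 2 (t=16: SET count = 3): count -9 -> 3
  event 3 (t=26: SET total = -16): count unchanged
  event 4 (t=28: INC count by 5): count 3 -> 8
  event 5 (t=33: DEC count by 5): count 8 -> 3
  event 6 (t=39: SET total = 49): count unchanged
  event 7 (t=44: INC total by 9): count unchanged
  event 8 (t=54: SET max = 22): count unchanged
  event 9 (t=55: INC count by 13): count 3 -> 16
  event 10 (t=59: SET max = 44): count unchanged
  event 11 (t=65: SET max = 1): count unchanged
  event 12 (t=66: INC total by 2): count unchanged
Final: count = 16

Answer: 16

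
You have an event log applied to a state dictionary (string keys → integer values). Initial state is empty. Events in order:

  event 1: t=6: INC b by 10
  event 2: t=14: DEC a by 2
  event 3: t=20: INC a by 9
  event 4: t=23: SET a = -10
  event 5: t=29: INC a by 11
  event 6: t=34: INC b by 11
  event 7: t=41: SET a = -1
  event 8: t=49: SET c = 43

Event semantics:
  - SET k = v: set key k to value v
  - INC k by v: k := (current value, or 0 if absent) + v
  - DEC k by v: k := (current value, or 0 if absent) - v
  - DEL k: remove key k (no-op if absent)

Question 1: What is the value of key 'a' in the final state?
Answer: -1

Derivation:
Track key 'a' through all 8 events:
  event 1 (t=6: INC b by 10): a unchanged
  event 2 (t=14: DEC a by 2): a (absent) -> -2
  event 3 (t=20: INC a by 9): a -2 -> 7
  event 4 (t=23: SET a = -10): a 7 -> -10
  event 5 (t=29: INC a by 11): a -10 -> 1
  event 6 (t=34: INC b by 11): a unchanged
  event 7 (t=41: SET a = -1): a 1 -> -1
  event 8 (t=49: SET c = 43): a unchanged
Final: a = -1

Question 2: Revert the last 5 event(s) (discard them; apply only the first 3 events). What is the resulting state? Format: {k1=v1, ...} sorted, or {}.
Keep first 3 events (discard last 5):
  after event 1 (t=6: INC b by 10): {b=10}
  after event 2 (t=14: DEC a by 2): {a=-2, b=10}
  after event 3 (t=20: INC a by 9): {a=7, b=10}

Answer: {a=7, b=10}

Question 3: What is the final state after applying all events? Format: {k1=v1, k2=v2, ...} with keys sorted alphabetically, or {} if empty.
  after event 1 (t=6: INC b by 10): {b=10}
  after event 2 (t=14: DEC a by 2): {a=-2, b=10}
  after event 3 (t=20: INC a by 9): {a=7, b=10}
  after event 4 (t=23: SET a = -10): {a=-10, b=10}
  after event 5 (t=29: INC a by 11): {a=1, b=10}
  after event 6 (t=34: INC b by 11): {a=1, b=21}
  after event 7 (t=41: SET a = -1): {a=-1, b=21}
  after event 8 (t=49: SET c = 43): {a=-1, b=21, c=43}

Answer: {a=-1, b=21, c=43}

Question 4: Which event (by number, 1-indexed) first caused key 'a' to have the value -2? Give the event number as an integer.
Looking for first event where a becomes -2:
  event 2: a (absent) -> -2  <-- first match

Answer: 2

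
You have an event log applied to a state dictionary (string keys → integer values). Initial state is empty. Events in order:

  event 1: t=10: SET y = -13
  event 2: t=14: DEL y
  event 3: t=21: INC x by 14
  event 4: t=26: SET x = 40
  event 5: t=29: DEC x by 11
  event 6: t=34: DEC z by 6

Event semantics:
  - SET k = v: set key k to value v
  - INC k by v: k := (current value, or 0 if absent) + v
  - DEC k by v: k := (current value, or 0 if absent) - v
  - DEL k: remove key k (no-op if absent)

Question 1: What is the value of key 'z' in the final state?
Answer: -6

Derivation:
Track key 'z' through all 6 events:
  event 1 (t=10: SET y = -13): z unchanged
  event 2 (t=14: DEL y): z unchanged
  event 3 (t=21: INC x by 14): z unchanged
  event 4 (t=26: SET x = 40): z unchanged
  event 5 (t=29: DEC x by 11): z unchanged
  event 6 (t=34: DEC z by 6): z (absent) -> -6
Final: z = -6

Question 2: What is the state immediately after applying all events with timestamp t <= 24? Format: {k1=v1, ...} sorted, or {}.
Answer: {x=14}

Derivation:
Apply events with t <= 24 (3 events):
  after event 1 (t=10: SET y = -13): {y=-13}
  after event 2 (t=14: DEL y): {}
  after event 3 (t=21: INC x by 14): {x=14}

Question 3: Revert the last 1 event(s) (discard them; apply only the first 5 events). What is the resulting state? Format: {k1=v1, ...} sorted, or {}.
Answer: {x=29}

Derivation:
Keep first 5 events (discard last 1):
  after event 1 (t=10: SET y = -13): {y=-13}
  after event 2 (t=14: DEL y): {}
  after event 3 (t=21: INC x by 14): {x=14}
  after event 4 (t=26: SET x = 40): {x=40}
  after event 5 (t=29: DEC x by 11): {x=29}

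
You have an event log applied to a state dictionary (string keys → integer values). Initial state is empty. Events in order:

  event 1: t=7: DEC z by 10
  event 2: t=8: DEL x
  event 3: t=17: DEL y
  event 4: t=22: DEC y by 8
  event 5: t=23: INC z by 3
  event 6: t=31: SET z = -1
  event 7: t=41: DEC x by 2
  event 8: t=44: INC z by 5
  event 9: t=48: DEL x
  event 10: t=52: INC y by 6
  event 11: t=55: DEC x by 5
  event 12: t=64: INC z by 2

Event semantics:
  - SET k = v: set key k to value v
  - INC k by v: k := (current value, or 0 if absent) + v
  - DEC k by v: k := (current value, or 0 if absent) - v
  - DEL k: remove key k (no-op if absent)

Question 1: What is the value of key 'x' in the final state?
Track key 'x' through all 12 events:
  event 1 (t=7: DEC z by 10): x unchanged
  event 2 (t=8: DEL x): x (absent) -> (absent)
  event 3 (t=17: DEL y): x unchanged
  event 4 (t=22: DEC y by 8): x unchanged
  event 5 (t=23: INC z by 3): x unchanged
  event 6 (t=31: SET z = -1): x unchanged
  event 7 (t=41: DEC x by 2): x (absent) -> -2
  event 8 (t=44: INC z by 5): x unchanged
  event 9 (t=48: DEL x): x -2 -> (absent)
  event 10 (t=52: INC y by 6): x unchanged
  event 11 (t=55: DEC x by 5): x (absent) -> -5
  event 12 (t=64: INC z by 2): x unchanged
Final: x = -5

Answer: -5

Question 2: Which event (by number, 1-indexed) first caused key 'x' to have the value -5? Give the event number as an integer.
Looking for first event where x becomes -5:
  event 7: x = -2
  event 8: x = -2
  event 9: x = (absent)
  event 11: x (absent) -> -5  <-- first match

Answer: 11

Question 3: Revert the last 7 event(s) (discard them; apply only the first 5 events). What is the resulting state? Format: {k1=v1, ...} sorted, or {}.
Keep first 5 events (discard last 7):
  after event 1 (t=7: DEC z by 10): {z=-10}
  after event 2 (t=8: DEL x): {z=-10}
  after event 3 (t=17: DEL y): {z=-10}
  after event 4 (t=22: DEC y by 8): {y=-8, z=-10}
  after event 5 (t=23: INC z by 3): {y=-8, z=-7}

Answer: {y=-8, z=-7}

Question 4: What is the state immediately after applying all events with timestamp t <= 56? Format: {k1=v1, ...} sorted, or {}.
Apply events with t <= 56 (11 events):
  after event 1 (t=7: DEC z by 10): {z=-10}
  after event 2 (t=8: DEL x): {z=-10}
  after event 3 (t=17: DEL y): {z=-10}
  after event 4 (t=22: DEC y by 8): {y=-8, z=-10}
  after event 5 (t=23: INC z by 3): {y=-8, z=-7}
  after event 6 (t=31: SET z = -1): {y=-8, z=-1}
  after event 7 (t=41: DEC x by 2): {x=-2, y=-8, z=-1}
  after event 8 (t=44: INC z by 5): {x=-2, y=-8, z=4}
  after event 9 (t=48: DEL x): {y=-8, z=4}
  after event 10 (t=52: INC y by 6): {y=-2, z=4}
  after event 11 (t=55: DEC x by 5): {x=-5, y=-2, z=4}

Answer: {x=-5, y=-2, z=4}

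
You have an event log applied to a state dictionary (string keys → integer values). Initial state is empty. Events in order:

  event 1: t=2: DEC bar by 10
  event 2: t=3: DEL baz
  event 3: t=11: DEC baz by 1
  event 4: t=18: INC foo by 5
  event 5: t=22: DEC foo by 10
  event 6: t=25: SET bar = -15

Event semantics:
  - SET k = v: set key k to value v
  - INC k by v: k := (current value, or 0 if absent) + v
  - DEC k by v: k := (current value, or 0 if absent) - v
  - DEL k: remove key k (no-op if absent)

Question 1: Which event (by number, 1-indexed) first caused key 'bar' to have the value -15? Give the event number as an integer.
Looking for first event where bar becomes -15:
  event 1: bar = -10
  event 2: bar = -10
  event 3: bar = -10
  event 4: bar = -10
  event 5: bar = -10
  event 6: bar -10 -> -15  <-- first match

Answer: 6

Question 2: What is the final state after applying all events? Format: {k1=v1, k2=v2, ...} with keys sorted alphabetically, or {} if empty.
  after event 1 (t=2: DEC bar by 10): {bar=-10}
  after event 2 (t=3: DEL baz): {bar=-10}
  after event 3 (t=11: DEC baz by 1): {bar=-10, baz=-1}
  after event 4 (t=18: INC foo by 5): {bar=-10, baz=-1, foo=5}
  after event 5 (t=22: DEC foo by 10): {bar=-10, baz=-1, foo=-5}
  after event 6 (t=25: SET bar = -15): {bar=-15, baz=-1, foo=-5}

Answer: {bar=-15, baz=-1, foo=-5}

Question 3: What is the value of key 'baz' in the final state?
Track key 'baz' through all 6 events:
  event 1 (t=2: DEC bar by 10): baz unchanged
  event 2 (t=3: DEL baz): baz (absent) -> (absent)
  event 3 (t=11: DEC baz by 1): baz (absent) -> -1
  event 4 (t=18: INC foo by 5): baz unchanged
  event 5 (t=22: DEC foo by 10): baz unchanged
  event 6 (t=25: SET bar = -15): baz unchanged
Final: baz = -1

Answer: -1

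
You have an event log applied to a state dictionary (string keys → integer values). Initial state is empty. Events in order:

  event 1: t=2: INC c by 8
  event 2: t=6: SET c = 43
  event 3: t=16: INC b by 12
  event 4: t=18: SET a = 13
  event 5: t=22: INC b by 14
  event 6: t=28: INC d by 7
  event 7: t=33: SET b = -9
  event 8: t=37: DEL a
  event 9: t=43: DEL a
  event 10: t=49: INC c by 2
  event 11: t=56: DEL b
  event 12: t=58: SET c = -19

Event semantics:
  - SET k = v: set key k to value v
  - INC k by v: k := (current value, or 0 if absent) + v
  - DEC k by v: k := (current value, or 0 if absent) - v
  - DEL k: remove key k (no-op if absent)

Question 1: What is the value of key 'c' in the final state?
Track key 'c' through all 12 events:
  event 1 (t=2: INC c by 8): c (absent) -> 8
  event 2 (t=6: SET c = 43): c 8 -> 43
  event 3 (t=16: INC b by 12): c unchanged
  event 4 (t=18: SET a = 13): c unchanged
  event 5 (t=22: INC b by 14): c unchanged
  event 6 (t=28: INC d by 7): c unchanged
  event 7 (t=33: SET b = -9): c unchanged
  event 8 (t=37: DEL a): c unchanged
  event 9 (t=43: DEL a): c unchanged
  event 10 (t=49: INC c by 2): c 43 -> 45
  event 11 (t=56: DEL b): c unchanged
  event 12 (t=58: SET c = -19): c 45 -> -19
Final: c = -19

Answer: -19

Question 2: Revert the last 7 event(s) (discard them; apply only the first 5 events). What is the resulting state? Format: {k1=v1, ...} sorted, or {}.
Answer: {a=13, b=26, c=43}

Derivation:
Keep first 5 events (discard last 7):
  after event 1 (t=2: INC c by 8): {c=8}
  after event 2 (t=6: SET c = 43): {c=43}
  after event 3 (t=16: INC b by 12): {b=12, c=43}
  after event 4 (t=18: SET a = 13): {a=13, b=12, c=43}
  after event 5 (t=22: INC b by 14): {a=13, b=26, c=43}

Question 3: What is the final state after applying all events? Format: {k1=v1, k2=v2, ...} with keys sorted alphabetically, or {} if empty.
Answer: {c=-19, d=7}

Derivation:
  after event 1 (t=2: INC c by 8): {c=8}
  after event 2 (t=6: SET c = 43): {c=43}
  after event 3 (t=16: INC b by 12): {b=12, c=43}
  after event 4 (t=18: SET a = 13): {a=13, b=12, c=43}
  after event 5 (t=22: INC b by 14): {a=13, b=26, c=43}
  after event 6 (t=28: INC d by 7): {a=13, b=26, c=43, d=7}
  after event 7 (t=33: SET b = -9): {a=13, b=-9, c=43, d=7}
  after event 8 (t=37: DEL a): {b=-9, c=43, d=7}
  after event 9 (t=43: DEL a): {b=-9, c=43, d=7}
  after event 10 (t=49: INC c by 2): {b=-9, c=45, d=7}
  after event 11 (t=56: DEL b): {c=45, d=7}
  after event 12 (t=58: SET c = -19): {c=-19, d=7}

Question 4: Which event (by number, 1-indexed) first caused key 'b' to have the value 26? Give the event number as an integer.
Answer: 5

Derivation:
Looking for first event where b becomes 26:
  event 3: b = 12
  event 4: b = 12
  event 5: b 12 -> 26  <-- first match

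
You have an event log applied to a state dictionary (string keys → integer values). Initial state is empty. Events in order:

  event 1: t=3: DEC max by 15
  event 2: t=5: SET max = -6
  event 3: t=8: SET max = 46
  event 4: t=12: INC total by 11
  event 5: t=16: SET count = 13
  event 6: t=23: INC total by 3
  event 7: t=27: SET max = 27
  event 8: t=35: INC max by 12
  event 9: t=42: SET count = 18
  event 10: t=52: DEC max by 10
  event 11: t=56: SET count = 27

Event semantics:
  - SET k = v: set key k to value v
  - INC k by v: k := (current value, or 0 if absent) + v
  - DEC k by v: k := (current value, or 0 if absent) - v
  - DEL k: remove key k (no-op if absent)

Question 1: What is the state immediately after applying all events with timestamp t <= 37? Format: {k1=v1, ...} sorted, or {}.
Answer: {count=13, max=39, total=14}

Derivation:
Apply events with t <= 37 (8 events):
  after event 1 (t=3: DEC max by 15): {max=-15}
  after event 2 (t=5: SET max = -6): {max=-6}
  after event 3 (t=8: SET max = 46): {max=46}
  after event 4 (t=12: INC total by 11): {max=46, total=11}
  after event 5 (t=16: SET count = 13): {count=13, max=46, total=11}
  after event 6 (t=23: INC total by 3): {count=13, max=46, total=14}
  after event 7 (t=27: SET max = 27): {count=13, max=27, total=14}
  after event 8 (t=35: INC max by 12): {count=13, max=39, total=14}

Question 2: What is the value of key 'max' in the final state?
Track key 'max' through all 11 events:
  event 1 (t=3: DEC max by 15): max (absent) -> -15
  event 2 (t=5: SET max = -6): max -15 -> -6
  event 3 (t=8: SET max = 46): max -6 -> 46
  event 4 (t=12: INC total by 11): max unchanged
  event 5 (t=16: SET count = 13): max unchanged
  event 6 (t=23: INC total by 3): max unchanged
  event 7 (t=27: SET max = 27): max 46 -> 27
  event 8 (t=35: INC max by 12): max 27 -> 39
  event 9 (t=42: SET count = 18): max unchanged
  event 10 (t=52: DEC max by 10): max 39 -> 29
  event 11 (t=56: SET count = 27): max unchanged
Final: max = 29

Answer: 29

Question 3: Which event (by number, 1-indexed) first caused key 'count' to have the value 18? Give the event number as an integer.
Looking for first event where count becomes 18:
  event 5: count = 13
  event 6: count = 13
  event 7: count = 13
  event 8: count = 13
  event 9: count 13 -> 18  <-- first match

Answer: 9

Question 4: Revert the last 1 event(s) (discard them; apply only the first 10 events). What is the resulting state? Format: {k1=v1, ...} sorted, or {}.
Keep first 10 events (discard last 1):
  after event 1 (t=3: DEC max by 15): {max=-15}
  after event 2 (t=5: SET max = -6): {max=-6}
  after event 3 (t=8: SET max = 46): {max=46}
  after event 4 (t=12: INC total by 11): {max=46, total=11}
  after event 5 (t=16: SET count = 13): {count=13, max=46, total=11}
  after event 6 (t=23: INC total by 3): {count=13, max=46, total=14}
  after event 7 (t=27: SET max = 27): {count=13, max=27, total=14}
  after event 8 (t=35: INC max by 12): {count=13, max=39, total=14}
  after event 9 (t=42: SET count = 18): {count=18, max=39, total=14}
  after event 10 (t=52: DEC max by 10): {count=18, max=29, total=14}

Answer: {count=18, max=29, total=14}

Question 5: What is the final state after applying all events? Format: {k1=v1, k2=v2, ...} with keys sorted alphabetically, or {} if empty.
Answer: {count=27, max=29, total=14}

Derivation:
  after event 1 (t=3: DEC max by 15): {max=-15}
  after event 2 (t=5: SET max = -6): {max=-6}
  after event 3 (t=8: SET max = 46): {max=46}
  after event 4 (t=12: INC total by 11): {max=46, total=11}
  after event 5 (t=16: SET count = 13): {count=13, max=46, total=11}
  after event 6 (t=23: INC total by 3): {count=13, max=46, total=14}
  after event 7 (t=27: SET max = 27): {count=13, max=27, total=14}
  after event 8 (t=35: INC max by 12): {count=13, max=39, total=14}
  after event 9 (t=42: SET count = 18): {count=18, max=39, total=14}
  after event 10 (t=52: DEC max by 10): {count=18, max=29, total=14}
  after event 11 (t=56: SET count = 27): {count=27, max=29, total=14}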